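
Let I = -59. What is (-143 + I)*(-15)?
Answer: 3030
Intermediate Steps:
(-143 + I)*(-15) = (-143 - 59)*(-15) = -202*(-15) = 3030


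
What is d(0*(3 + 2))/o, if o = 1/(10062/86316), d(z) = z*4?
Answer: 0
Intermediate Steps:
d(z) = 4*z
o = 14386/1677 (o = 1/(10062*(1/86316)) = 1/(1677/14386) = 14386/1677 ≈ 8.5784)
d(0*(3 + 2))/o = (4*(0*(3 + 2)))/(14386/1677) = (4*(0*5))*(1677/14386) = (4*0)*(1677/14386) = 0*(1677/14386) = 0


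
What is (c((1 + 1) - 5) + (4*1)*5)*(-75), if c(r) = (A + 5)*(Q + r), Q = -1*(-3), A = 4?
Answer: -1500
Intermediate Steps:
Q = 3
c(r) = 27 + 9*r (c(r) = (4 + 5)*(3 + r) = 9*(3 + r) = 27 + 9*r)
(c((1 + 1) - 5) + (4*1)*5)*(-75) = ((27 + 9*((1 + 1) - 5)) + (4*1)*5)*(-75) = ((27 + 9*(2 - 5)) + 4*5)*(-75) = ((27 + 9*(-3)) + 20)*(-75) = ((27 - 27) + 20)*(-75) = (0 + 20)*(-75) = 20*(-75) = -1500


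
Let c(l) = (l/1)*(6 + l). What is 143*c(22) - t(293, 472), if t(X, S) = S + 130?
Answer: 87486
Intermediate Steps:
c(l) = l*(6 + l) (c(l) = (l*1)*(6 + l) = l*(6 + l))
t(X, S) = 130 + S
143*c(22) - t(293, 472) = 143*(22*(6 + 22)) - (130 + 472) = 143*(22*28) - 1*602 = 143*616 - 602 = 88088 - 602 = 87486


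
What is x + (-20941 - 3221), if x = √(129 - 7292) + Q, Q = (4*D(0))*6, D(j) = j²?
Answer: -24162 + I*√7163 ≈ -24162.0 + 84.635*I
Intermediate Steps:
Q = 0 (Q = (4*0²)*6 = (4*0)*6 = 0*6 = 0)
x = I*√7163 (x = √(129 - 7292) + 0 = √(-7163) + 0 = I*√7163 + 0 = I*√7163 ≈ 84.635*I)
x + (-20941 - 3221) = I*√7163 + (-20941 - 3221) = I*√7163 - 24162 = -24162 + I*√7163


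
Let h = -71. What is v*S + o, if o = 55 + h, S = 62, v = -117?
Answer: -7270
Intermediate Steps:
o = -16 (o = 55 - 71 = -16)
v*S + o = -117*62 - 16 = -7254 - 16 = -7270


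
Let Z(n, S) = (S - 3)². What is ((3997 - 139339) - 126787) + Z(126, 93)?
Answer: -254029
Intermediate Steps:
Z(n, S) = (-3 + S)²
((3997 - 139339) - 126787) + Z(126, 93) = ((3997 - 139339) - 126787) + (-3 + 93)² = (-135342 - 126787) + 90² = -262129 + 8100 = -254029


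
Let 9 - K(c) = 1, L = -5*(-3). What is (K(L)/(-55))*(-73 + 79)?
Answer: -48/55 ≈ -0.87273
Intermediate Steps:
L = 15
K(c) = 8 (K(c) = 9 - 1*1 = 9 - 1 = 8)
(K(L)/(-55))*(-73 + 79) = (8/(-55))*(-73 + 79) = (8*(-1/55))*6 = -8/55*6 = -48/55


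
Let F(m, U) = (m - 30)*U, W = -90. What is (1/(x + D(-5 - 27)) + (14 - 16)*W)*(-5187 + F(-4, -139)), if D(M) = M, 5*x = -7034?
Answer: -596955815/7194 ≈ -82980.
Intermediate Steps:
x = -7034/5 (x = (⅕)*(-7034) = -7034/5 ≈ -1406.8)
F(m, U) = U*(-30 + m) (F(m, U) = (-30 + m)*U = U*(-30 + m))
(1/(x + D(-5 - 27)) + (14 - 16)*W)*(-5187 + F(-4, -139)) = (1/(-7034/5 + (-5 - 27)) + (14 - 16)*(-90))*(-5187 - 139*(-30 - 4)) = (1/(-7034/5 - 32) - 2*(-90))*(-5187 - 139*(-34)) = (1/(-7194/5) + 180)*(-5187 + 4726) = (-5/7194 + 180)*(-461) = (1294915/7194)*(-461) = -596955815/7194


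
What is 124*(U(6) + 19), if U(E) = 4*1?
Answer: 2852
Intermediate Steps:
U(E) = 4
124*(U(6) + 19) = 124*(4 + 19) = 124*23 = 2852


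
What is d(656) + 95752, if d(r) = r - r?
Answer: 95752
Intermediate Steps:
d(r) = 0
d(656) + 95752 = 0 + 95752 = 95752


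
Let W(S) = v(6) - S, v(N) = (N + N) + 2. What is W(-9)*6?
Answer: 138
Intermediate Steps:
v(N) = 2 + 2*N (v(N) = 2*N + 2 = 2 + 2*N)
W(S) = 14 - S (W(S) = (2 + 2*6) - S = (2 + 12) - S = 14 - S)
W(-9)*6 = (14 - 1*(-9))*6 = (14 + 9)*6 = 23*6 = 138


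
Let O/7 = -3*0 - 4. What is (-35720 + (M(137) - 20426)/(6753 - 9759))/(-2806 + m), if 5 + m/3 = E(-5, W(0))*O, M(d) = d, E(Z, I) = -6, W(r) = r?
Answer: 35784677/2321634 ≈ 15.414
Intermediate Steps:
O = -28 (O = 7*(-3*0 - 4) = 7*(0 - 4) = 7*(-4) = -28)
m = 489 (m = -15 + 3*(-6*(-28)) = -15 + 3*168 = -15 + 504 = 489)
(-35720 + (M(137) - 20426)/(6753 - 9759))/(-2806 + m) = (-35720 + (137 - 20426)/(6753 - 9759))/(-2806 + 489) = (-35720 - 20289/(-3006))/(-2317) = (-35720 - 20289*(-1/3006))*(-1/2317) = (-35720 + 6763/1002)*(-1/2317) = -35784677/1002*(-1/2317) = 35784677/2321634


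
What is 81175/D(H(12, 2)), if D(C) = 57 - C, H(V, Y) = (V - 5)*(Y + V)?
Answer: -81175/41 ≈ -1979.9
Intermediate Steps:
H(V, Y) = (-5 + V)*(V + Y)
81175/D(H(12, 2)) = 81175/(57 - (12**2 - 5*12 - 5*2 + 12*2)) = 81175/(57 - (144 - 60 - 10 + 24)) = 81175/(57 - 1*98) = 81175/(57 - 98) = 81175/(-41) = 81175*(-1/41) = -81175/41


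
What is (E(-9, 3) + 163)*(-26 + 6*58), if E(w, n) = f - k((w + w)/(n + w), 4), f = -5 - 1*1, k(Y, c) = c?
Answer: 49266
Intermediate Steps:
f = -6 (f = -5 - 1 = -6)
E(w, n) = -10 (E(w, n) = -6 - 1*4 = -6 - 4 = -10)
(E(-9, 3) + 163)*(-26 + 6*58) = (-10 + 163)*(-26 + 6*58) = 153*(-26 + 348) = 153*322 = 49266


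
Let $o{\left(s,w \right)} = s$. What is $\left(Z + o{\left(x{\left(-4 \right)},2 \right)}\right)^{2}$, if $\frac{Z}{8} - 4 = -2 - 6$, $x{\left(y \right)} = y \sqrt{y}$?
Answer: $960 + 512 i \approx 960.0 + 512.0 i$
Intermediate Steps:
$x{\left(y \right)} = y^{\frac{3}{2}}$
$Z = -32$ ($Z = 32 + 8 \left(-2 - 6\right) = 32 + 8 \left(-8\right) = 32 - 64 = -32$)
$\left(Z + o{\left(x{\left(-4 \right)},2 \right)}\right)^{2} = \left(-32 + \left(-4\right)^{\frac{3}{2}}\right)^{2} = \left(-32 - 8 i\right)^{2}$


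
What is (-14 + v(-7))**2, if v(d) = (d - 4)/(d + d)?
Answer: 34225/196 ≈ 174.62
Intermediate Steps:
v(d) = (-4 + d)/(2*d) (v(d) = (-4 + d)/((2*d)) = (-4 + d)*(1/(2*d)) = (-4 + d)/(2*d))
(-14 + v(-7))**2 = (-14 + (1/2)*(-4 - 7)/(-7))**2 = (-14 + (1/2)*(-1/7)*(-11))**2 = (-14 + 11/14)**2 = (-185/14)**2 = 34225/196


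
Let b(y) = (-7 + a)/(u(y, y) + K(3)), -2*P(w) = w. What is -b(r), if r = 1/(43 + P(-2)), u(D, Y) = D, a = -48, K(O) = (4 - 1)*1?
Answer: 2420/133 ≈ 18.195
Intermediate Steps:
P(w) = -w/2
K(O) = 3 (K(O) = 3*1 = 3)
r = 1/44 (r = 1/(43 - 1/2*(-2)) = 1/(43 + 1) = 1/44 ≈ 0.022727)
b(y) = -55/(3 + y) (b(y) = (-7 - 48)/(y + 3) = -55/(3 + y))
-b(r) = -(-55)/(3 + 1/44) = -(-55)/133/44 = -(-55)*44/133 = -1*(-2420/133) = 2420/133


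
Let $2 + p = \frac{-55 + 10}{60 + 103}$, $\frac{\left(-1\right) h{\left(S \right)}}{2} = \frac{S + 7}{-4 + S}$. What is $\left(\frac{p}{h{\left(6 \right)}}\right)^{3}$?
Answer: $\frac{51064811}{9514651159} \approx 0.005367$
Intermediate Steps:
$h{\left(S \right)} = - \frac{2 \left(7 + S\right)}{-4 + S}$ ($h{\left(S \right)} = - 2 \frac{S + 7}{-4 + S} = - 2 \frac{7 + S}{-4 + S} = - \frac{2 \left(7 + S\right)}{-4 + S}$)
$p = - \frac{371}{163}$ ($p = -2 + \frac{-55 + 10}{60 + 103} = -2 - \frac{45}{163} = - \frac{371}{163} \approx -2.2761$)
$\left(\frac{p}{h{\left(6 \right)}}\right)^{3} = \left(- \frac{371}{163 \frac{2 \left(-7 - 6\right)}{-4 + 6}}\right)^{3} = \left(- \frac{371}{163 \frac{2 \left(-7 - 6\right)}{2}}\right)^{3} = \left(- \frac{371}{163 \cdot 2 \cdot \frac{1}{2} \left(-13\right)}\right)^{3} = \left(- \frac{371}{163 \left(-13\right)}\right)^{3} = \left(\left(- \frac{371}{163}\right) \left(- \frac{1}{13}\right)\right)^{3} = \left(\frac{371}{2119}\right)^{3} = \frac{51064811}{9514651159}$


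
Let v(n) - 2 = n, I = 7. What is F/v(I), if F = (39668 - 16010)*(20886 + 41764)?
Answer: 494057900/3 ≈ 1.6469e+8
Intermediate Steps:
v(n) = 2 + n
F = 1482173700 (F = 23658*62650 = 1482173700)
F/v(I) = 1482173700/(2 + 7) = 1482173700/9 = 1482173700*(⅑) = 494057900/3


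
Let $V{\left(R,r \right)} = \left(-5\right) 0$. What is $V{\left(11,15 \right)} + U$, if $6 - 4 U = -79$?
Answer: $\frac{85}{4} \approx 21.25$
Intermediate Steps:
$V{\left(R,r \right)} = 0$
$U = \frac{85}{4}$ ($U = \frac{3}{2} - - \frac{79}{4} = \frac{3}{2} + \frac{79}{4} = \frac{85}{4} \approx 21.25$)
$V{\left(11,15 \right)} + U = 0 + \frac{85}{4} = \frac{85}{4}$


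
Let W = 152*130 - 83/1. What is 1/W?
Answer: 1/19677 ≈ 5.0821e-5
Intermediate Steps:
W = 19677 (W = 19760 - 83*1 = 19760 - 83 = 19677)
1/W = 1/19677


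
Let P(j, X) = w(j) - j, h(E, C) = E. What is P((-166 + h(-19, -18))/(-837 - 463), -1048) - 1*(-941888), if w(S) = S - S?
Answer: 244890843/260 ≈ 9.4189e+5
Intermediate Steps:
w(S) = 0
P(j, X) = -j (P(j, X) = 0 - j = -j)
P((-166 + h(-19, -18))/(-837 - 463), -1048) - 1*(-941888) = -(-166 - 19)/(-837 - 463) - 1*(-941888) = -(-185)/(-1300) + 941888 = -(-185)*(-1)/1300 + 941888 = -1*37/260 + 941888 = -37/260 + 941888 = 244890843/260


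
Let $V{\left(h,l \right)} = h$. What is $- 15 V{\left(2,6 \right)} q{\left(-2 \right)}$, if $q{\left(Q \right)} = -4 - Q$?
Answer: $60$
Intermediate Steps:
$- 15 V{\left(2,6 \right)} q{\left(-2 \right)} = \left(-15\right) 2 \left(-4 - -2\right) = - 30 \left(-4 + 2\right) = \left(-30\right) \left(-2\right) = 60$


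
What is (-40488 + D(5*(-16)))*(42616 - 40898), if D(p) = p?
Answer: -69695824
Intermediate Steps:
(-40488 + D(5*(-16)))*(42616 - 40898) = (-40488 + 5*(-16))*(42616 - 40898) = (-40488 - 80)*1718 = -40568*1718 = -69695824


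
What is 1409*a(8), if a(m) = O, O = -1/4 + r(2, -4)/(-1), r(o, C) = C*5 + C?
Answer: 133855/4 ≈ 33464.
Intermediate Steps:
r(o, C) = 6*C (r(o, C) = 5*C + C = 6*C)
O = 95/4 (O = -1/4 + (6*(-4))/(-1) = -1*¼ - 24*(-1) = -¼ + 24 = 95/4 ≈ 23.750)
a(m) = 95/4
1409*a(8) = 1409*(95/4) = 133855/4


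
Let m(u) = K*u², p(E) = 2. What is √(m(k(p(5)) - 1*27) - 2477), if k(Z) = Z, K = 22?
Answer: √11273 ≈ 106.17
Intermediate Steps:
m(u) = 22*u²
√(m(k(p(5)) - 1*27) - 2477) = √(22*(2 - 1*27)² - 2477) = √(22*(2 - 27)² - 2477) = √(22*(-25)² - 2477) = √(22*625 - 2477) = √(13750 - 2477) = √11273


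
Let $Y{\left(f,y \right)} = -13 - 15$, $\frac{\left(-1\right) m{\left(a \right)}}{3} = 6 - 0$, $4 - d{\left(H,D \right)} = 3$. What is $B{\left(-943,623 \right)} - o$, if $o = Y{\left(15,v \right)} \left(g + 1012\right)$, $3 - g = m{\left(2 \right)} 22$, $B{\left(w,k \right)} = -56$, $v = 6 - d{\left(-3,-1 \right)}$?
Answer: $39452$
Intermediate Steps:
$d{\left(H,D \right)} = 1$ ($d{\left(H,D \right)} = 4 - 3 = 1$)
$v = 5$ ($v = 6 - 1 = 5$)
$m{\left(a \right)} = -18$ ($m{\left(a \right)} = - 3 \left(6 - 0\right) = - 3 \left(6 + 0\right) = \left(-3\right) 6 = -18$)
$Y{\left(f,y \right)} = -28$ ($Y{\left(f,y \right)} = -13 - 15 = -28$)
$g = 399$ ($g = 3 - \left(-18\right) 22 = 3 - -396 = 3 + 396 = 399$)
$o = -39508$ ($o = - 28 \left(399 + 1012\right) = \left(-28\right) 1411 = -39508$)
$B{\left(-943,623 \right)} - o = -56 - -39508 = -56 + 39508 = 39452$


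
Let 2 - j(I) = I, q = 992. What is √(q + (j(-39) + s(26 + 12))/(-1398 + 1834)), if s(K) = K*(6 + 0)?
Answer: √47173129/218 ≈ 31.506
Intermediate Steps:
s(K) = 6*K (s(K) = K*6 = 6*K)
j(I) = 2 - I
√(q + (j(-39) + s(26 + 12))/(-1398 + 1834)) = √(992 + ((2 - 1*(-39)) + 6*(26 + 12))/(-1398 + 1834)) = √(992 + ((2 + 39) + 6*38)/436) = √(992 + (41 + 228)*(1/436)) = √(992 + 269*(1/436)) = √(992 + 269/436) = √(432781/436) = √47173129/218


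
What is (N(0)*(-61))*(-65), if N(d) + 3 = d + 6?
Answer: 11895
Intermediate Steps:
N(d) = 3 + d (N(d) = -3 + (d + 6) = -3 + (6 + d) = 3 + d)
(N(0)*(-61))*(-65) = ((3 + 0)*(-61))*(-65) = (3*(-61))*(-65) = -183*(-65) = 11895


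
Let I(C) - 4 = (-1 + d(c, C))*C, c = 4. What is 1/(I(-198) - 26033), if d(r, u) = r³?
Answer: -1/38503 ≈ -2.5972e-5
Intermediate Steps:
I(C) = 4 + 63*C (I(C) = 4 + (-1 + 4³)*C = 4 + (-1 + 64)*C = 4 + 63*C)
1/(I(-198) - 26033) = 1/((4 + 63*(-198)) - 26033) = 1/((4 - 12474) - 26033) = 1/(-12470 - 26033) = 1/(-38503) = -1/38503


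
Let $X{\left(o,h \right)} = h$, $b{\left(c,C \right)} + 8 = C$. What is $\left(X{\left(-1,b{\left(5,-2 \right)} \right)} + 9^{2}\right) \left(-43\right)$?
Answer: $-3053$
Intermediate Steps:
$b{\left(c,C \right)} = -8 + C$
$\left(X{\left(-1,b{\left(5,-2 \right)} \right)} + 9^{2}\right) \left(-43\right) = \left(\left(-8 - 2\right) + 9^{2}\right) \left(-43\right) = \left(-10 + 81\right) \left(-43\right) = 71 \left(-43\right) = -3053$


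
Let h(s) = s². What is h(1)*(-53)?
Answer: -53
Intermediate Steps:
h(1)*(-53) = 1²*(-53) = 1*(-53) = -53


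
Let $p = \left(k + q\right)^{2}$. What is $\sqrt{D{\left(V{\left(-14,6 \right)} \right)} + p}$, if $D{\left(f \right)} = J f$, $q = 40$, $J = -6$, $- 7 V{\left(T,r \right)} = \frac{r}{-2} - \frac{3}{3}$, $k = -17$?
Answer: $\frac{\sqrt{25753}}{7} \approx 22.925$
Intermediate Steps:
$V{\left(T,r \right)} = \frac{1}{7} + \frac{r}{14}$ ($V{\left(T,r \right)} = - \frac{\frac{r}{-2} - \frac{3}{3}}{7} = - \frac{r \left(- \frac{1}{2}\right) - 1}{7} = - \frac{- \frac{r}{2} - 1}{7} = - \frac{-1 - \frac{r}{2}}{7} = \frac{1}{7} + \frac{r}{14}$)
$D{\left(f \right)} = - 6 f$
$p = 529$ ($p = \left(-17 + 40\right)^{2} = 23^{2} = 529$)
$\sqrt{D{\left(V{\left(-14,6 \right)} \right)} + p} = \sqrt{- 6 \left(\frac{1}{7} + \frac{1}{14} \cdot 6\right) + 529} = \sqrt{- 6 \left(\frac{1}{7} + \frac{3}{7}\right) + 529} = \sqrt{\left(-6\right) \frac{4}{7} + 529} = \sqrt{- \frac{24}{7} + 529} = \sqrt{\frac{3679}{7}} = \frac{\sqrt{25753}}{7}$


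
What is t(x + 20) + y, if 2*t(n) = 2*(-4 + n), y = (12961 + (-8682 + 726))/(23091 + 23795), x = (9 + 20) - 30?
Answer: 101185/6698 ≈ 15.107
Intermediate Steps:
x = -1 (x = 29 - 30 = -1)
y = 715/6698 (y = (12961 - 7956)/46886 = 5005*(1/46886) = 715/6698 ≈ 0.10675)
t(n) = -4 + n (t(n) = (2*(-4 + n))/2 = (-8 + 2*n)/2 = -4 + n)
t(x + 20) + y = (-4 + (-1 + 20)) + 715/6698 = (-4 + 19) + 715/6698 = 15 + 715/6698 = 101185/6698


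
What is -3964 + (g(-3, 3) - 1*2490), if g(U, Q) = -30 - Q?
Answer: -6487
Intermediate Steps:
-3964 + (g(-3, 3) - 1*2490) = -3964 + ((-30 - 1*3) - 1*2490) = -3964 + ((-30 - 3) - 2490) = -3964 + (-33 - 2490) = -3964 - 2523 = -6487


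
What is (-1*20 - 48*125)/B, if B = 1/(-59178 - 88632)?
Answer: 889816200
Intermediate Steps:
B = -1/147810 (B = 1/(-147810) = -1/147810 ≈ -6.7654e-6)
(-1*20 - 48*125)/B = (-1*20 - 48*125)/(-1/147810) = (-20 - 6000)*(-147810) = -6020*(-147810) = 889816200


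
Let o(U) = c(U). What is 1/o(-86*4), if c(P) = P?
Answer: -1/344 ≈ -0.0029070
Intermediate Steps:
o(U) = U
1/o(-86*4) = 1/(-86*4) = 1/(-344) = -1/344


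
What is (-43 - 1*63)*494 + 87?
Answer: -52277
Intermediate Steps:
(-43 - 1*63)*494 + 87 = (-43 - 63)*494 + 87 = -106*494 + 87 = -52364 + 87 = -52277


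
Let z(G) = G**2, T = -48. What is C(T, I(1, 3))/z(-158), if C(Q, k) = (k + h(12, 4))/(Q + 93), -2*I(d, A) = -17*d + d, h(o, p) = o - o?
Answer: 2/280845 ≈ 7.1214e-6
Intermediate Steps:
h(o, p) = 0
I(d, A) = 8*d (I(d, A) = -(-17*d + d)/2 = -(-8)*d = 8*d)
C(Q, k) = k/(93 + Q) (C(Q, k) = (k + 0)/(Q + 93) = k/(93 + Q))
C(T, I(1, 3))/z(-158) = ((8*1)/(93 - 48))/((-158)**2) = (8/45)/24964 = (8*(1/45))*(1/24964) = (8/45)*(1/24964) = 2/280845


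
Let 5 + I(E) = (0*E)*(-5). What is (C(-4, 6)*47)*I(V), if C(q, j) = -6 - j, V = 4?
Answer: 2820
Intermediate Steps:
I(E) = -5 (I(E) = -5 + (0*E)*(-5) = -5 + 0*(-5) = -5 + 0 = -5)
(C(-4, 6)*47)*I(V) = ((-6 - 1*6)*47)*(-5) = ((-6 - 6)*47)*(-5) = -12*47*(-5) = -564*(-5) = 2820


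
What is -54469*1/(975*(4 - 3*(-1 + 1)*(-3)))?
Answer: -54469/3900 ≈ -13.966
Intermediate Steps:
-54469*1/(975*(4 - 3*(-1 + 1)*(-3))) = -54469*1/(975*(4 - 3*0*(-3))) = -54469*1/(975*(4 + 0*(-3))) = -54469*1/(975*(4 + 0)) = -54469/(975*4) = -54469/3900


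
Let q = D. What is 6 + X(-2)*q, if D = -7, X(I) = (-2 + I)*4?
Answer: 118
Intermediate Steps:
X(I) = -8 + 4*I
q = -7
6 + X(-2)*q = 6 + (-8 + 4*(-2))*(-7) = 6 + (-8 - 8)*(-7) = 6 - 16*(-7) = 6 + 112 = 118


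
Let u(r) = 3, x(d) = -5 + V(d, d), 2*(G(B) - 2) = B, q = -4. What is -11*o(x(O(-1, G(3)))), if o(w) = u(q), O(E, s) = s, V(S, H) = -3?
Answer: -33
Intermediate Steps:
G(B) = 2 + B/2
x(d) = -8 (x(d) = -5 - 3 = -8)
o(w) = 3
-11*o(x(O(-1, G(3)))) = -11*3 = -33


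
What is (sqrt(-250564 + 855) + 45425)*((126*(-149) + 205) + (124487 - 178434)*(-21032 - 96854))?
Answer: 288883806711025 + 6359577473*I*sqrt(249709) ≈ 2.8888e+14 + 3.1779e+12*I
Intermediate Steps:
(sqrt(-250564 + 855) + 45425)*((126*(-149) + 205) + (124487 - 178434)*(-21032 - 96854)) = (sqrt(-249709) + 45425)*((-18774 + 205) - 53947*(-117886)) = (I*sqrt(249709) + 45425)*(-18569 + 6359596042) = (45425 + I*sqrt(249709))*6359577473 = 288883806711025 + 6359577473*I*sqrt(249709)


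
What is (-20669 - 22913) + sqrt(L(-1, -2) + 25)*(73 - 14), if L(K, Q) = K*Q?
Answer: -43582 + 177*sqrt(3) ≈ -43275.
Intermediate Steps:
(-20669 - 22913) + sqrt(L(-1, -2) + 25)*(73 - 14) = (-20669 - 22913) + sqrt(-1*(-2) + 25)*(73 - 14) = -43582 + sqrt(2 + 25)*59 = -43582 + sqrt(27)*59 = -43582 + (3*sqrt(3))*59 = -43582 + 177*sqrt(3)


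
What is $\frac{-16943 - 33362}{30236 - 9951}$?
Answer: $- \frac{10061}{4057} \approx -2.4799$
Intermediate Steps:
$\frac{-16943 - 33362}{30236 - 9951} = - \frac{50305}{30236 - 9951} = - \frac{50305}{20285} = \left(-50305\right) \frac{1}{20285} = - \frac{10061}{4057}$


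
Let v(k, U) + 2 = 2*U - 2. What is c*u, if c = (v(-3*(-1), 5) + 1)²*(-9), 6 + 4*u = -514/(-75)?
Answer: -2352/25 ≈ -94.080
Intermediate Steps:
v(k, U) = -4 + 2*U (v(k, U) = -2 + (2*U - 2) = -2 + (-2 + 2*U) = -4 + 2*U)
u = 16/75 (u = -3/2 + (-514/(-75))/4 = -3/2 + (-514*(-1/75))/4 = -3/2 + (¼)*(514/75) = -3/2 + 257/150 = 16/75 ≈ 0.21333)
c = -441 (c = ((-4 + 2*5) + 1)²*(-9) = ((-4 + 10) + 1)²*(-9) = (6 + 1)²*(-9) = 7²*(-9) = 49*(-9) = -441)
c*u = -441*16/75 = -2352/25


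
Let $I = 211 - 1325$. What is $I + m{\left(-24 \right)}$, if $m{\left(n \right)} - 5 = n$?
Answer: $-1133$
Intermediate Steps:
$m{\left(n \right)} = 5 + n$
$I = -1114$ ($I = 211 - 1325 = -1114$)
$I + m{\left(-24 \right)} = -1114 + \left(5 - 24\right) = -1114 - 19 = -1133$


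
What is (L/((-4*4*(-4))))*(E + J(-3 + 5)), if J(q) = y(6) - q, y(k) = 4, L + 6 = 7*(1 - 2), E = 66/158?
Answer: -2483/5056 ≈ -0.49110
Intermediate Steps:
E = 33/79 (E = 66*(1/158) = 33/79 ≈ 0.41772)
L = -13 (L = -6 + 7*(1 - 2) = -6 + 7*(-1) = -6 - 7 = -13)
J(q) = 4 - q
(L/((-4*4*(-4))))*(E + J(-3 + 5)) = (-13/(-4*4*(-4)))*(33/79 + (4 - (-3 + 5))) = (-13/((-16*(-4))))*(33/79 + (4 - 1*2)) = (-13/64)*(33/79 + (4 - 2)) = (-13*1/64)*(33/79 + 2) = -13/64*191/79 = -2483/5056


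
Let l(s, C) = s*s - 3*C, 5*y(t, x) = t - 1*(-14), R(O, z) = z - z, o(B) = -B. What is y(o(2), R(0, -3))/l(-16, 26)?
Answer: 6/445 ≈ 0.013483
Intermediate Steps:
R(O, z) = 0
y(t, x) = 14/5 + t/5 (y(t, x) = (t - 1*(-14))/5 = (t + 14)/5 = (14 + t)/5 = 14/5 + t/5)
l(s, C) = s**2 - 3*C
y(o(2), R(0, -3))/l(-16, 26) = (14/5 + (-1*2)/5)/((-16)**2 - 3*26) = (14/5 + (1/5)*(-2))/(256 - 78) = (14/5 - 2/5)/178 = (12/5)*(1/178) = 6/445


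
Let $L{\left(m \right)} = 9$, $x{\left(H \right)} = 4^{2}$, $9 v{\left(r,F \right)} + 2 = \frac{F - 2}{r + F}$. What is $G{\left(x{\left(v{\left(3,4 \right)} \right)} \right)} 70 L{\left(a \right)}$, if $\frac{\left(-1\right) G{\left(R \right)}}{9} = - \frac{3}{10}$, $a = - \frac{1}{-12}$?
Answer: $1701$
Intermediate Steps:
$v{\left(r,F \right)} = - \frac{2}{9} + \frac{-2 + F}{9 \left(F + r\right)}$ ($v{\left(r,F \right)} = - \frac{2}{9} + \frac{\left(F - 2\right) \frac{1}{r + F}}{9} = - \frac{2}{9} + \frac{\left(-2 + F\right) \frac{1}{F + r}}{9} = - \frac{2}{9} + \frac{\frac{1}{F + r} \left(-2 + F\right)}{9} = - \frac{2}{9} + \frac{-2 + F}{9 \left(F + r\right)}$)
$x{\left(H \right)} = 16$
$a = \frac{1}{12}$ ($a = \left(-1\right) \left(- \frac{1}{12}\right) = \frac{1}{12} \approx 0.083333$)
$G{\left(R \right)} = \frac{27}{10}$ ($G{\left(R \right)} = - 9 \left(- \frac{3}{10}\right) = - 9 \left(\left(-3\right) \frac{1}{10}\right) = \left(-9\right) \left(- \frac{3}{10}\right) = \frac{27}{10}$)
$G{\left(x{\left(v{\left(3,4 \right)} \right)} \right)} 70 L{\left(a \right)} = \frac{27}{10} \cdot 70 \cdot 9 = 189 \cdot 9 = 1701$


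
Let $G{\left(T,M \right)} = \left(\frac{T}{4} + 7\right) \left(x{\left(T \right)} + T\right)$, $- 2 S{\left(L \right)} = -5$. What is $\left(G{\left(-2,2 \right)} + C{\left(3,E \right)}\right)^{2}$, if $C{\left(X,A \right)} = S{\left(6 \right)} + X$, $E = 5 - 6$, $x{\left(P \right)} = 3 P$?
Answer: $\frac{8649}{4} \approx 2162.3$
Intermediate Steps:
$S{\left(L \right)} = \frac{5}{2}$ ($S{\left(L \right)} = \left(- \frac{1}{2}\right) \left(-5\right) = \frac{5}{2}$)
$E = -1$
$G{\left(T,M \right)} = 4 T \left(7 + \frac{T}{4}\right)$ ($G{\left(T,M \right)} = \left(\frac{T}{4} + 7\right) \left(3 T + T\right) = \left(T \frac{1}{4} + 7\right) 4 T = \left(\frac{T}{4} + 7\right) 4 T = \left(7 + \frac{T}{4}\right) 4 T = 4 T \left(7 + \frac{T}{4}\right)$)
$C{\left(X,A \right)} = \frac{5}{2} + X$
$\left(G{\left(-2,2 \right)} + C{\left(3,E \right)}\right)^{2} = \left(- 2 \left(28 - 2\right) + \left(\frac{5}{2} + 3\right)\right)^{2} = \left(\left(-2\right) 26 + \frac{11}{2}\right)^{2} = \left(-52 + \frac{11}{2}\right)^{2} = \left(- \frac{93}{2}\right)^{2} = \frac{8649}{4}$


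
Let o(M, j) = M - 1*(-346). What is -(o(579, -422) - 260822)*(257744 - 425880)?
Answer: -43698041992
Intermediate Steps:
o(M, j) = 346 + M (o(M, j) = M + 346 = 346 + M)
-(o(579, -422) - 260822)*(257744 - 425880) = -((346 + 579) - 260822)*(257744 - 425880) = -(925 - 260822)*(-168136) = -(-259897)*(-168136) = -1*43698041992 = -43698041992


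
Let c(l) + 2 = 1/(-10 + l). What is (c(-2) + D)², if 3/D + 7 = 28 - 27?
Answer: 961/144 ≈ 6.6736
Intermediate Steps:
D = -½ (D = 3/(-7 + (28 - 27)) = 3/(-7 + 1) = 3/(-6) = 3*(-⅙) = -½ ≈ -0.50000)
c(l) = -2 + 1/(-10 + l)
(c(-2) + D)² = ((21 - 2*(-2))/(-10 - 2) - ½)² = ((21 + 4)/(-12) - ½)² = (-1/12*25 - ½)² = (-25/12 - ½)² = (-31/12)² = 961/144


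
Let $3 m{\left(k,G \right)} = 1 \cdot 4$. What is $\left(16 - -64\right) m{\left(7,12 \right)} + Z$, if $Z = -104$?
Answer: $\frac{8}{3} \approx 2.6667$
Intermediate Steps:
$m{\left(k,G \right)} = \frac{4}{3}$ ($m{\left(k,G \right)} = \frac{1 \cdot 4}{3} = \frac{1}{3} \cdot 4 = \frac{4}{3}$)
$\left(16 - -64\right) m{\left(7,12 \right)} + Z = \left(16 - -64\right) \frac{4}{3} - 104 = \left(16 + 64\right) \frac{4}{3} - 104 = 80 \cdot \frac{4}{3} - 104 = \frac{320}{3} - 104 = \frac{8}{3}$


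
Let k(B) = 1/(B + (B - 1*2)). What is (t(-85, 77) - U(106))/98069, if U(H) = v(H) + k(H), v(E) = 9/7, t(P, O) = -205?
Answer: -43321/20594490 ≈ -0.0021035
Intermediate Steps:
v(E) = 9/7 (v(E) = 9*(⅐) = 9/7)
k(B) = 1/(-2 + 2*B) (k(B) = 1/(B + (B - 2)) = 1/(B + (-2 + B)) = 1/(-2 + 2*B))
U(H) = 9/7 + 1/(2*(-1 + H))
(t(-85, 77) - U(106))/98069 = (-205 - (-11 + 18*106)/(14*(-1 + 106)))/98069 = (-205 - (-11 + 1908)/(14*105))*(1/98069) = (-205 - 1897/(14*105))*(1/98069) = (-205 - 1*271/210)*(1/98069) = (-205 - 271/210)*(1/98069) = -43321/210*1/98069 = -43321/20594490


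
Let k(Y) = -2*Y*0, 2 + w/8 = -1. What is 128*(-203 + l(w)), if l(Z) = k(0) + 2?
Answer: -25728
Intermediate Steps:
w = -24 (w = -16 + 8*(-1) = -16 - 8 = -24)
k(Y) = 0
l(Z) = 2 (l(Z) = 0 + 2 = 2)
128*(-203 + l(w)) = 128*(-203 + 2) = 128*(-201) = -25728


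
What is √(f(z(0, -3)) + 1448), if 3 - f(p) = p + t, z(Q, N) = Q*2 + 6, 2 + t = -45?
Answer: 2*√373 ≈ 38.626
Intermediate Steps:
t = -47 (t = -2 - 45 = -47)
z(Q, N) = 6 + 2*Q (z(Q, N) = 2*Q + 6 = 6 + 2*Q)
f(p) = 50 - p (f(p) = 3 - (p - 47) = 3 - (-47 + p) = 3 + (47 - p) = 50 - p)
√(f(z(0, -3)) + 1448) = √((50 - (6 + 2*0)) + 1448) = √((50 - (6 + 0)) + 1448) = √((50 - 1*6) + 1448) = √((50 - 6) + 1448) = √(44 + 1448) = √1492 = 2*√373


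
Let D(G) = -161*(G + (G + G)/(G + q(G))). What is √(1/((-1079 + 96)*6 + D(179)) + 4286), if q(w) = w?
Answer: √5213811317946/34878 ≈ 65.468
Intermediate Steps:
D(G) = -161 - 161*G (D(G) = -161*(G + (G + G)/(G + G)) = -161*(G + (2*G)/((2*G))) = -161*(G + (2*G)*(1/(2*G))) = -161*(G + 1) = -161*(1 + G) = -161 - 161*G)
√(1/((-1079 + 96)*6 + D(179)) + 4286) = √(1/((-1079 + 96)*6 + (-161 - 161*179)) + 4286) = √(1/(-983*6 + (-161 - 28819)) + 4286) = √(1/(-5898 - 28980) + 4286) = √(1/(-34878) + 4286) = √(-1/34878 + 4286) = √(149487107/34878) = √5213811317946/34878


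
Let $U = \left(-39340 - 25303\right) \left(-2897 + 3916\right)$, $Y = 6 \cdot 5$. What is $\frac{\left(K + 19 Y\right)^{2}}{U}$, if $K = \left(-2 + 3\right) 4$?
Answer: $- \frac{329476}{65871217} \approx -0.0050018$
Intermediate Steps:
$Y = 30$
$U = -65871217$ ($U = \left(-64643\right) 1019 = -65871217$)
$K = 4$ ($K = 1 \cdot 4 = 4$)
$\frac{\left(K + 19 Y\right)^{2}}{U} = \frac{\left(4 + 19 \cdot 30\right)^{2}}{-65871217} = \left(4 + 570\right)^{2} \left(- \frac{1}{65871217}\right) = 574^{2} \left(- \frac{1}{65871217}\right) = 329476 \left(- \frac{1}{65871217}\right) = - \frac{329476}{65871217}$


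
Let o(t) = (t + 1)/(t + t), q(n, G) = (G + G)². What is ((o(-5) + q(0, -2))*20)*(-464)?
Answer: -152192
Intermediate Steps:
q(n, G) = 4*G² (q(n, G) = (2*G)² = 4*G²)
o(t) = (1 + t)/(2*t) (o(t) = (1 + t)/((2*t)) = (1 + t)*(1/(2*t)) = (1 + t)/(2*t))
((o(-5) + q(0, -2))*20)*(-464) = (((½)*(1 - 5)/(-5) + 4*(-2)²)*20)*(-464) = (((½)*(-⅕)*(-4) + 4*4)*20)*(-464) = ((⅖ + 16)*20)*(-464) = ((82/5)*20)*(-464) = 328*(-464) = -152192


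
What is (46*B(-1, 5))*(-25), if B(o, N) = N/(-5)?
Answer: 1150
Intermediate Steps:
B(o, N) = -N/5 (B(o, N) = N*(-1/5) = -N/5)
(46*B(-1, 5))*(-25) = (46*(-1/5*5))*(-25) = (46*(-1))*(-25) = -46*(-25) = 1150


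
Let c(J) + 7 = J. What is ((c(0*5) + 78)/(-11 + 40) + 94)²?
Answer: 7823209/841 ≈ 9302.3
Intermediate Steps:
c(J) = -7 + J
((c(0*5) + 78)/(-11 + 40) + 94)² = (((-7 + 0*5) + 78)/(-11 + 40) + 94)² = (((-7 + 0) + 78)/29 + 94)² = ((-7 + 78)*(1/29) + 94)² = (71*(1/29) + 94)² = (71/29 + 94)² = (2797/29)² = 7823209/841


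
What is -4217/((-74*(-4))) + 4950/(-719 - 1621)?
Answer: -62961/3848 ≈ -16.362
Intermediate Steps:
-4217/((-74*(-4))) + 4950/(-719 - 1621) = -4217/296 + 4950/(-2340) = -4217*1/296 + 4950*(-1/2340) = -4217/296 - 55/26 = -62961/3848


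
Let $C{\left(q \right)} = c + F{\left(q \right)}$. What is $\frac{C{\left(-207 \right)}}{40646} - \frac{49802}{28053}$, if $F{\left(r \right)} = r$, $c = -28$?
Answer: $- \frac{2030844547}{1140242238} \approx -1.7811$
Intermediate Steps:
$C{\left(q \right)} = -28 + q$
$\frac{C{\left(-207 \right)}}{40646} - \frac{49802}{28053} = \frac{-28 - 207}{40646} - \frac{49802}{28053} = \left(-235\right) \frac{1}{40646} - \frac{49802}{28053} = - \frac{235}{40646} - \frac{49802}{28053} = - \frac{2030844547}{1140242238}$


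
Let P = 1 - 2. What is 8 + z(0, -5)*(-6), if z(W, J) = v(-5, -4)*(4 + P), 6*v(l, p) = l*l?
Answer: -67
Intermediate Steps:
P = -1
v(l, p) = l²/6 (v(l, p) = (l*l)/6 = l²/6)
z(W, J) = 25/2 (z(W, J) = ((⅙)*(-5)²)*(4 - 1) = ((⅙)*25)*3 = (25/6)*3 = 25/2)
8 + z(0, -5)*(-6) = 8 + (25/2)*(-6) = 8 - 75 = -67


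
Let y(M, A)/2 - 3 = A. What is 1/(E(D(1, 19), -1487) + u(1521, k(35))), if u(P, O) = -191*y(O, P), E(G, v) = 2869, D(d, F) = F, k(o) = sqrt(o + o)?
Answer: -1/579299 ≈ -1.7262e-6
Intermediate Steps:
k(o) = sqrt(2)*sqrt(o) (k(o) = sqrt(2*o) = sqrt(2)*sqrt(o))
y(M, A) = 6 + 2*A
u(P, O) = -1146 - 382*P (u(P, O) = -191*(6 + 2*P) = -1146 - 382*P)
1/(E(D(1, 19), -1487) + u(1521, k(35))) = 1/(2869 + (-1146 - 382*1521)) = 1/(2869 + (-1146 - 581022)) = 1/(2869 - 582168) = 1/(-579299) = -1/579299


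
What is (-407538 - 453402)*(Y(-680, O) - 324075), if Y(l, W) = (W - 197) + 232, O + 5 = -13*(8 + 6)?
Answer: 279139993380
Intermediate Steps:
O = -187 (O = -5 - 13*(8 + 6) = -5 - 13*14 = -5 - 182 = -187)
Y(l, W) = 35 + W (Y(l, W) = (-197 + W) + 232 = 35 + W)
(-407538 - 453402)*(Y(-680, O) - 324075) = (-407538 - 453402)*((35 - 187) - 324075) = -860940*(-152 - 324075) = -860940*(-324227) = 279139993380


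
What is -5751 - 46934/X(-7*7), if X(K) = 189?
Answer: -1133873/189 ≈ -5999.3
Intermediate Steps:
-5751 - 46934/X(-7*7) = -5751 - 46934/189 = -1133873/189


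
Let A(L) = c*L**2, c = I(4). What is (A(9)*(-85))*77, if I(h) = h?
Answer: -2120580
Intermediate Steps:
c = 4
A(L) = 4*L**2
(A(9)*(-85))*77 = ((4*9**2)*(-85))*77 = ((4*81)*(-85))*77 = (324*(-85))*77 = -27540*77 = -2120580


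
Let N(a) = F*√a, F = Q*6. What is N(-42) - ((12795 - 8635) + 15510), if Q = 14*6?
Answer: -19670 + 504*I*√42 ≈ -19670.0 + 3266.3*I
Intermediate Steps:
Q = 84
F = 504 (F = 84*6 = 504)
N(a) = 504*√a
N(-42) - ((12795 - 8635) + 15510) = 504*√(-42) - ((12795 - 8635) + 15510) = 504*(I*√42) - (4160 + 15510) = 504*I*√42 - 1*19670 = 504*I*√42 - 19670 = -19670 + 504*I*√42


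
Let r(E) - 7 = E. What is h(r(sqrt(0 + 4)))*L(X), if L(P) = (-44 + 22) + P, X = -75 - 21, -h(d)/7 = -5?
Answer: -4130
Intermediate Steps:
r(E) = 7 + E
h(d) = 35 (h(d) = -7*(-5) = 35)
X = -96
L(P) = -22 + P
h(r(sqrt(0 + 4)))*L(X) = 35*(-22 - 96) = 35*(-118) = -4130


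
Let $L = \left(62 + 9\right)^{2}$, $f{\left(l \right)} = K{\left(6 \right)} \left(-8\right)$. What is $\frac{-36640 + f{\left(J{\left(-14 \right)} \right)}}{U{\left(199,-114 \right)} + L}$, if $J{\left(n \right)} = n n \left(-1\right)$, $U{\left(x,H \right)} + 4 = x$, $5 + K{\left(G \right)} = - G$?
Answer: $- \frac{9138}{1309} \approx -6.9809$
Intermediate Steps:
$K{\left(G \right)} = -5 - G$
$U{\left(x,H \right)} = -4 + x$
$J{\left(n \right)} = - n^{2}$ ($J{\left(n \right)} = n^{2} \left(-1\right) = - n^{2}$)
$f{\left(l \right)} = 88$ ($f{\left(l \right)} = \left(-5 - 6\right) \left(-8\right) = \left(-11\right) \left(-8\right) = 88$)
$L = 5041$ ($L = 71^{2} = 5041$)
$\frac{-36640 + f{\left(J{\left(-14 \right)} \right)}}{U{\left(199,-114 \right)} + L} = \frac{-36640 + 88}{\left(-4 + 199\right) + 5041} = - \frac{36552}{195 + 5041} = - \frac{36552}{5236} = \left(-36552\right) \frac{1}{5236} = - \frac{9138}{1309}$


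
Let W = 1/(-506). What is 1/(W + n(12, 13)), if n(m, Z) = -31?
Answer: -506/15687 ≈ -0.032256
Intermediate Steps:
W = -1/506 ≈ -0.0019763
1/(W + n(12, 13)) = 1/(-1/506 - 31) = 1/(-15687/506) = -506/15687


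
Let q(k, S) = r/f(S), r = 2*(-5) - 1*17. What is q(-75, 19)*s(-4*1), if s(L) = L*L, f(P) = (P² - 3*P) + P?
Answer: -432/323 ≈ -1.3375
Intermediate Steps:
r = -27 (r = -10 - 17 = -27)
f(P) = P² - 2*P
q(k, S) = -27/(S*(-2 + S)) (q(k, S) = -27*1/(S*(-2 + S)) = -27/(S*(-2 + S)))
s(L) = L²
q(-75, 19)*s(-4*1) = (-27/(19*(-2 + 19)))*(-4*1)² = -27*1/19/17*(-4)² = -27*1/19*1/17*16 = -27/323*16 = -432/323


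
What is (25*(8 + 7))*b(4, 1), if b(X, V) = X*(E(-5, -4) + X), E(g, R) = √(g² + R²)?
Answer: 6000 + 1500*√41 ≈ 15605.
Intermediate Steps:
E(g, R) = √(R² + g²)
b(X, V) = X*(X + √41) (b(X, V) = X*(√((-4)² + (-5)²) + X) = X*(√(16 + 25) + X) = X*(√41 + X) = X*(X + √41))
(25*(8 + 7))*b(4, 1) = (25*(8 + 7))*(4*(4 + √41)) = (25*15)*(16 + 4*√41) = 375*(16 + 4*√41) = 6000 + 1500*√41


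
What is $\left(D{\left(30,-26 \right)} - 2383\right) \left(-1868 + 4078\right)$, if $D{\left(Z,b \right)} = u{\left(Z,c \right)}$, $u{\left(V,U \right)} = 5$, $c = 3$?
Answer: $-5255380$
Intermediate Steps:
$D{\left(Z,b \right)} = 5$
$\left(D{\left(30,-26 \right)} - 2383\right) \left(-1868 + 4078\right) = \left(5 - 2383\right) \left(-1868 + 4078\right) = \left(-2378\right) 2210 = -5255380$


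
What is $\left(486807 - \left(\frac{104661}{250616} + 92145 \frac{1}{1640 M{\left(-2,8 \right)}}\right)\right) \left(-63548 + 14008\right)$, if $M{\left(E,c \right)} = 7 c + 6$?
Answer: $- \frac{3840926394718114215}{159266468} \approx -2.4116 \cdot 10^{10}$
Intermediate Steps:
$M{\left(E,c \right)} = 6 + 7 c$
$\left(486807 - \left(\frac{104661}{250616} + 92145 \frac{1}{1640 M{\left(-2,8 \right)}}\right)\right) \left(-63548 + 14008\right) = \left(486807 - \left(\frac{104661}{250616} + 92145 \frac{1}{1640 \left(6 + 7 \cdot 8\right)}\right)\right) \left(-63548 + 14008\right) = \left(486807 - \left(\frac{104661}{250616} + \frac{92145}{- 41 \left(6 + 56\right) \left(-40\right)}\right)\right) \left(-49540\right) = \left(486807 - \left(\frac{104661}{250616} + \frac{92145}{\left(-41\right) 62 \left(-40\right)}\right)\right) \left(-49540\right) = \left(486807 - \left(\frac{104661}{250616} + \frac{92145}{\left(-2542\right) \left(-40\right)}\right)\right) \left(-49540\right) = \left(486807 - \left(\frac{104661}{250616} + \frac{92145}{101680}\right)\right) \left(-49540\right) = \left(486807 - \frac{843373545}{637065872}\right) \left(-49540\right) = \frac{310127282577159}{637065872} \left(-49540\right) = - \frac{3840926394718114215}{159266468}$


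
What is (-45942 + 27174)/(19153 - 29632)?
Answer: 6256/3493 ≈ 1.7910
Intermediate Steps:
(-45942 + 27174)/(19153 - 29632) = -18768/(-10479) = -18768*(-1/10479) = 6256/3493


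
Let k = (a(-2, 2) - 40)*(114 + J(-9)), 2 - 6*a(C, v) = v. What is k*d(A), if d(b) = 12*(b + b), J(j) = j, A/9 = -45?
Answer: 40824000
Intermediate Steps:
A = -405 (A = 9*(-45) = -405)
a(C, v) = ⅓ - v/6
k = -4200 (k = ((⅓ - ⅙*2) - 40)*(114 - 9) = ((⅓ - ⅓) - 40)*105 = (0 - 40)*105 = -40*105 = -4200)
d(b) = 24*b (d(b) = 12*(2*b) = 24*b)
k*d(A) = -100800*(-405) = -4200*(-9720) = 40824000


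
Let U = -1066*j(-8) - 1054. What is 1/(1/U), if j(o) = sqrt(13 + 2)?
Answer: -1054 - 1066*sqrt(15) ≈ -5182.6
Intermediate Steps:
j(o) = sqrt(15)
U = -1054 - 1066*sqrt(15) (U = -1066*sqrt(15) - 1054 = -1054 - 1066*sqrt(15) ≈ -5182.6)
1/(1/U) = 1/(1/(-1054 - 1066*sqrt(15))) = -1054 - 1066*sqrt(15)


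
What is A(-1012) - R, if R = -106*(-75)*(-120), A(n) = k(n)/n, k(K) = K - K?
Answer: 954000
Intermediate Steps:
k(K) = 0
A(n) = 0 (A(n) = 0/n = 0)
R = -954000 (R = 7950*(-120) = -954000)
A(-1012) - R = 0 - 1*(-954000) = 0 + 954000 = 954000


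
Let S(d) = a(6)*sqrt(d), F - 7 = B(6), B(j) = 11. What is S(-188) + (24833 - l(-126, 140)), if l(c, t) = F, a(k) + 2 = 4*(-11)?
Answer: 24815 - 92*I*sqrt(47) ≈ 24815.0 - 630.72*I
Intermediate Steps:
F = 18 (F = 7 + 11 = 18)
a(k) = -46 (a(k) = -2 + 4*(-11) = -2 - 44 = -46)
l(c, t) = 18
S(d) = -46*sqrt(d)
S(-188) + (24833 - l(-126, 140)) = -92*I*sqrt(47) + (24833 - 1*18) = -92*I*sqrt(47) + (24833 - 18) = -92*I*sqrt(47) + 24815 = 24815 - 92*I*sqrt(47)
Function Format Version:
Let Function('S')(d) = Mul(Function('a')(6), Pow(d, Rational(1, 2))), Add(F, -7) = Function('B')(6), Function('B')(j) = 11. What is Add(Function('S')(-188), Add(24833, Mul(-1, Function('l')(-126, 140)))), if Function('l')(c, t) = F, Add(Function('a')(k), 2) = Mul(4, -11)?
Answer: Add(24815, Mul(-92, I, Pow(47, Rational(1, 2)))) ≈ Add(24815., Mul(-630.72, I))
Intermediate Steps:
F = 18 (F = Add(7, 11) = 18)
Function('a')(k) = -46 (Function('a')(k) = Add(-2, Mul(4, -11)) = Add(-2, -44) = -46)
Function('l')(c, t) = 18
Function('S')(d) = Mul(-46, Pow(d, Rational(1, 2)))
Add(Function('S')(-188), Add(24833, Mul(-1, Function('l')(-126, 140)))) = Add(Mul(-46, Pow(-188, Rational(1, 2))), Add(24833, Mul(-1, 18))) = Add(Mul(-46, Mul(2, I, Pow(47, Rational(1, 2)))), Add(24833, -18)) = Add(Mul(-92, I, Pow(47, Rational(1, 2))), 24815) = Add(24815, Mul(-92, I, Pow(47, Rational(1, 2))))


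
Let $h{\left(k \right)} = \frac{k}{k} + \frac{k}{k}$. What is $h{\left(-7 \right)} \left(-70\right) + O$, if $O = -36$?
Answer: $-176$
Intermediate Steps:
$h{\left(k \right)} = 2$ ($h{\left(k \right)} = 1 + 1 = 2$)
$h{\left(-7 \right)} \left(-70\right) + O = 2 \left(-70\right) - 36 = -140 - 36 = -176$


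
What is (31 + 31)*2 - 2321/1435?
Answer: 175619/1435 ≈ 122.38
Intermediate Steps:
(31 + 31)*2 - 2321/1435 = 62*2 - 2321*1/1435 = 124 - 2321/1435 = 175619/1435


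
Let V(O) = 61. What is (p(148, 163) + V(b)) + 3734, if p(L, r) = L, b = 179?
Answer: 3943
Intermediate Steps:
(p(148, 163) + V(b)) + 3734 = (148 + 61) + 3734 = 209 + 3734 = 3943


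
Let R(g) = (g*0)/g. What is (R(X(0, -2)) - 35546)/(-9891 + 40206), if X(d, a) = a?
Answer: -35546/30315 ≈ -1.1726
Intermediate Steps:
R(g) = 0 (R(g) = 0/g = 0)
(R(X(0, -2)) - 35546)/(-9891 + 40206) = (0 - 35546)/(-9891 + 40206) = -35546/30315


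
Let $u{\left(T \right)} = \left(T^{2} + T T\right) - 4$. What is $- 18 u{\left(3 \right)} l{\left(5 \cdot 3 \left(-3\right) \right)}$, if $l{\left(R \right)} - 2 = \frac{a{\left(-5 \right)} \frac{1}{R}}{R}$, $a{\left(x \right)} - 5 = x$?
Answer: $-504$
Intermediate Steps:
$a{\left(x \right)} = 5 + x$
$u{\left(T \right)} = -4 + 2 T^{2}$ ($u{\left(T \right)} = \left(T^{2} + T^{2}\right) - 4 = 2 T^{2} - 4 = -4 + 2 T^{2}$)
$l{\left(R \right)} = 2$ ($l{\left(R \right)} = 2 + \frac{\left(5 - 5\right) \frac{1}{R}}{R} = 2 + \frac{0 \frac{1}{R}}{R} = 2 + \frac{0}{R} = 2 + 0 = 2$)
$- 18 u{\left(3 \right)} l{\left(5 \cdot 3 \left(-3\right) \right)} = - 18 \left(-4 + 2 \cdot 3^{2}\right) 2 = - 18 \left(-4 + 2 \cdot 9\right) 2 = - 18 \left(-4 + 18\right) 2 = \left(-18\right) 14 \cdot 2 = \left(-252\right) 2 = -504$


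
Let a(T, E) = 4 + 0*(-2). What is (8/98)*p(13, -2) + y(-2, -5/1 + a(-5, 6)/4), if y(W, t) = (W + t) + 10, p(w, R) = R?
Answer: 188/49 ≈ 3.8367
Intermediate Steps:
a(T, E) = 4 (a(T, E) = 4 + 0 = 4)
y(W, t) = 10 + W + t
(8/98)*p(13, -2) + y(-2, -5/1 + a(-5, 6)/4) = (8/98)*(-2) + (10 - 2 + (-5/1 + 4/4)) = (8*(1/98))*(-2) + (10 - 2 + (-5*1 + 4*(¼))) = (4/49)*(-2) + (10 - 2 + (-5 + 1)) = -8/49 + (10 - 2 - 4) = -8/49 + 4 = 188/49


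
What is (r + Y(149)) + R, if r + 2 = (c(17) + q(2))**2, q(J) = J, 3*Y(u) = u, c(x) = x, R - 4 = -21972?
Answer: -64678/3 ≈ -21559.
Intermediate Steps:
R = -21968 (R = 4 - 21972 = -21968)
Y(u) = u/3
r = 359 (r = -2 + (17 + 2)**2 = -2 + 19**2 = -2 + 361 = 359)
(r + Y(149)) + R = (359 + (1/3)*149) - 21968 = (359 + 149/3) - 21968 = 1226/3 - 21968 = -64678/3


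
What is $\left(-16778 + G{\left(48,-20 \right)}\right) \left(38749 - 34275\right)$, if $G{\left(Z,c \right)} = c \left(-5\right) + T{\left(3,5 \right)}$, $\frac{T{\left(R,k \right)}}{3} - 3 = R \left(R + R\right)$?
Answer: $-74335510$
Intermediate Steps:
$T{\left(R,k \right)} = 9 + 6 R^{2}$ ($T{\left(R,k \right)} = 9 + 3 R \left(R + R\right) = 9 + 3 R 2 R = 9 + 3 \cdot 2 R^{2} = 9 + 6 R^{2}$)
$G{\left(Z,c \right)} = 63 - 5 c$ ($G{\left(Z,c \right)} = c \left(-5\right) + \left(9 + 6 \cdot 3^{2}\right) = - 5 c + \left(9 + 6 \cdot 9\right) = - 5 c + \left(9 + 54\right) = - 5 c + 63 = 63 - 5 c$)
$\left(-16778 + G{\left(48,-20 \right)}\right) \left(38749 - 34275\right) = \left(-16778 + \left(63 - -100\right)\right) \left(38749 - 34275\right) = \left(-16778 + \left(63 + 100\right)\right) 4474 = \left(-16778 + 163\right) 4474 = \left(-16615\right) 4474 = -74335510$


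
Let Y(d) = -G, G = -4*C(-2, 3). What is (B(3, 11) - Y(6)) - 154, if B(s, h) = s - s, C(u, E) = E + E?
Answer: -178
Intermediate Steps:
C(u, E) = 2*E
G = -24 (G = -8*3 = -4*6 = -24)
Y(d) = 24 (Y(d) = -1*(-24) = 24)
B(s, h) = 0
(B(3, 11) - Y(6)) - 154 = (0 - 1*24) - 154 = (0 - 24) - 154 = -24 - 154 = -178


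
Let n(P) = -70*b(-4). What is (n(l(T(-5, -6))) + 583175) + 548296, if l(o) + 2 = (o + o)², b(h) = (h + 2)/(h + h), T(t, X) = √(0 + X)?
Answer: 2262907/2 ≈ 1.1315e+6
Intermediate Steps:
T(t, X) = √X
b(h) = (2 + h)/(2*h) (b(h) = (2 + h)/((2*h)) = (2 + h)*(1/(2*h)) = (2 + h)/(2*h))
l(o) = -2 + 4*o² (l(o) = -2 + (o + o)² = -2 + (2*o)² = -2 + 4*o²)
n(P) = -35/2 (n(P) = -35*(2 - 4)/(-4) = -35*(-1)*(-2)/4 = -70*¼ = -35/2)
(n(l(T(-5, -6))) + 583175) + 548296 = (-35/2 + 583175) + 548296 = 1166315/2 + 548296 = 2262907/2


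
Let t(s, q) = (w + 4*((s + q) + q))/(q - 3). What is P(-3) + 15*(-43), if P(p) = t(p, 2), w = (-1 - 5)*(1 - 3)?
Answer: -661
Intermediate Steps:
w = 12 (w = -6*(-2) = 12)
t(s, q) = (12 + 4*s + 8*q)/(-3 + q) (t(s, q) = (12 + 4*((s + q) + q))/(q - 3) = (12 + 4*((q + s) + q))/(-3 + q) = (12 + 4*(s + 2*q))/(-3 + q) = (12 + (4*s + 8*q))/(-3 + q) = (12 + 4*s + 8*q)/(-3 + q))
P(p) = -28 - 4*p (P(p) = 4*(3 + p + 2*2)/(-3 + 2) = 4*(3 + p + 4)/(-1) = 4*(-1)*(7 + p) = -28 - 4*p)
P(-3) + 15*(-43) = (-28 - 4*(-3)) + 15*(-43) = (-28 + 12) - 645 = -16 - 645 = -661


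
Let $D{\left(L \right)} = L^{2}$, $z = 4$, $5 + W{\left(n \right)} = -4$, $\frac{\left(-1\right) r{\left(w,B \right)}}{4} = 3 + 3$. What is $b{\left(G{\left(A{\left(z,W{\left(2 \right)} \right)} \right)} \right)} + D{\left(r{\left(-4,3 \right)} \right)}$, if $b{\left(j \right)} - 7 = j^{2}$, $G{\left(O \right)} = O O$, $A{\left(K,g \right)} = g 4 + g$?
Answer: $4101208$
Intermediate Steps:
$r{\left(w,B \right)} = -24$ ($r{\left(w,B \right)} = - 4 \left(3 + 3\right) = \left(-4\right) 6 = -24$)
$W{\left(n \right)} = -9$ ($W{\left(n \right)} = -5 - 4 = -9$)
$A{\left(K,g \right)} = 5 g$ ($A{\left(K,g \right)} = 4 g + g = 5 g$)
$G{\left(O \right)} = O^{2}$
$b{\left(j \right)} = 7 + j^{2}$
$b{\left(G{\left(A{\left(z,W{\left(2 \right)} \right)} \right)} \right)} + D{\left(r{\left(-4,3 \right)} \right)} = \left(7 + \left(\left(5 \left(-9\right)\right)^{2}\right)^{2}\right) + \left(-24\right)^{2} = \left(7 + \left(\left(-45\right)^{2}\right)^{2}\right) + 576 = \left(7 + 2025^{2}\right) + 576 = \left(7 + 4100625\right) + 576 = 4100632 + 576 = 4101208$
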